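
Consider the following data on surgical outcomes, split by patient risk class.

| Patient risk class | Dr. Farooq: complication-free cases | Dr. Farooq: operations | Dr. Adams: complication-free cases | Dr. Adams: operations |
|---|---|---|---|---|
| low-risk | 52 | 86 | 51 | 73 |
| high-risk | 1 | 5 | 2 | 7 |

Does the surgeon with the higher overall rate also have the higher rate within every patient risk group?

Yes

Low-risk: Dr. Farooq 52/86 = 60.5%, Dr. Adams 51/73 = 69.9% → Dr. Adams
High-risk: Dr. Farooq 1/5 = 20.0%, Dr. Adams 2/7 = 28.6% → Dr. Adams
Overall: Dr. Farooq 53/91 = 58.2%, Dr. Adams 53/80 = 66.2% → Dr. Adams
Dr. Adams wins overall and in every patient risk group — no reversal.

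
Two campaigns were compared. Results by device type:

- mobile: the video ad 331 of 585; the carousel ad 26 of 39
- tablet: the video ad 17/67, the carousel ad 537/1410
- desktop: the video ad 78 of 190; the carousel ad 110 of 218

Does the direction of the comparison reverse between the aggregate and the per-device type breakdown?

Yes

Mobile: the video ad 331/585 = 56.6%, the carousel ad 26/39 = 66.7% → the carousel ad
Tablet: the video ad 17/67 = 25.4%, the carousel ad 537/1410 = 38.1% → the carousel ad
Desktop: the video ad 78/190 = 41.1%, the carousel ad 110/218 = 50.5% → the carousel ad
Overall: the video ad 426/842 = 50.6%, the carousel ad 673/1667 = 40.4% → the video ad
The carousel ad wins each device group but the video ad wins overall — the comparison reverses. The carousel ad's impressions skew toward tablet, which has a lower base rate.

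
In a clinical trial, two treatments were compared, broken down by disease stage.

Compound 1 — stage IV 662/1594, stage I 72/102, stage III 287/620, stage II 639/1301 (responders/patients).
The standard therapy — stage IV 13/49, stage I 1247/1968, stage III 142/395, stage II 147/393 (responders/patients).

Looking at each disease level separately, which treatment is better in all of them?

Compound 1

Stage IV: Compound 1 662/1594 = 41.5%, the standard therapy 13/49 = 26.5% → Compound 1
Stage I: Compound 1 72/102 = 70.6%, the standard therapy 1247/1968 = 63.4% → Compound 1
Stage III: Compound 1 287/620 = 46.3%, the standard therapy 142/395 = 35.9% → Compound 1
Stage II: Compound 1 639/1301 = 49.1%, the standard therapy 147/393 = 37.4% → Compound 1
Compound 1 has the higher rate in all 4 groups.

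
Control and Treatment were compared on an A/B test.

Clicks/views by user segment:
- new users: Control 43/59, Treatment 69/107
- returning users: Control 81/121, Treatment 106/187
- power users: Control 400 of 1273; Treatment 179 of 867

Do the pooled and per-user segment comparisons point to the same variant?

Yes

New users: Control 43/59 = 72.9%, Treatment 69/107 = 64.5% → Control
Returning users: Control 81/121 = 66.9%, Treatment 106/187 = 56.7% → Control
Power users: Control 400/1273 = 31.4%, Treatment 179/867 = 20.6% → Control
Overall: Control 524/1453 = 36.1%, Treatment 354/1161 = 30.5% → Control
Control wins overall and in every user group — no reversal.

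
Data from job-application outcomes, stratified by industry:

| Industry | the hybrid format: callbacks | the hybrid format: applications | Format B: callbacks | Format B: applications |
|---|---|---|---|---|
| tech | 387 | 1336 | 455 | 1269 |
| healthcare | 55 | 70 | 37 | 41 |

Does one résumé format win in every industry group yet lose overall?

Tech: the hybrid format 387/1336 = 29.0%, Format B 455/1269 = 35.9% → Format B
Healthcare: the hybrid format 55/70 = 78.6%, Format B 37/41 = 90.2% → Format B
Overall: the hybrid format 442/1406 = 31.4%, Format B 492/1310 = 37.6% → Format B
Format B wins overall and in every industry group — no reversal.

No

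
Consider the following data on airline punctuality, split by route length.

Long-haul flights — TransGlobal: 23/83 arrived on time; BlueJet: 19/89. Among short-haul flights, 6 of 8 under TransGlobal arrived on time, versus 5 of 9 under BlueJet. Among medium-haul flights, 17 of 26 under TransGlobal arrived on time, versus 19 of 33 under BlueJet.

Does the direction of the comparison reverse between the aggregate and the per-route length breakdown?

Long-haul: TransGlobal 23/83 = 27.7%, BlueJet 19/89 = 21.3% → TransGlobal
Short-haul: TransGlobal 6/8 = 75.0%, BlueJet 5/9 = 55.6% → TransGlobal
Medium-haul: TransGlobal 17/26 = 65.4%, BlueJet 19/33 = 57.6% → TransGlobal
Overall: TransGlobal 46/117 = 39.3%, BlueJet 43/131 = 32.8% → TransGlobal
TransGlobal wins overall and in every route group — no reversal.

No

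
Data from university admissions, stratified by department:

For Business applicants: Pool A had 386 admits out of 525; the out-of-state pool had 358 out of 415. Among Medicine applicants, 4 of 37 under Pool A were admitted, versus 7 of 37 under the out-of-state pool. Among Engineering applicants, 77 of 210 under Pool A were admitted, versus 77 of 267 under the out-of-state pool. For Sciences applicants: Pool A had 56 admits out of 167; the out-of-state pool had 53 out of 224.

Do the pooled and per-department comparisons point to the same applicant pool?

Business: Pool A 386/525 = 73.5%, the out-of-state pool 358/415 = 86.3% → the out-of-state pool
Medicine: Pool A 4/37 = 10.8%, the out-of-state pool 7/37 = 18.9% → the out-of-state pool
Engineering: Pool A 77/210 = 36.7%, the out-of-state pool 77/267 = 28.8% → Pool A
Sciences: Pool A 56/167 = 33.5%, the out-of-state pool 53/224 = 23.7% → Pool A
Overall: Pool A 523/939 = 55.7%, the out-of-state pool 495/943 = 52.5% → Pool A
Neither sweeps: Pool A wins 2 of 4 groups, the out-of-state pool wins 2. Pool A wins overall but not every group — no Simpson reversal.

No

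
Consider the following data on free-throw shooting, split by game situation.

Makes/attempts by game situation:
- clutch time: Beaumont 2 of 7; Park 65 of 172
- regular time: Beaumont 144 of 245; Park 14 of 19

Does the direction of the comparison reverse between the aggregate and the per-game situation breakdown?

Yes

Clutch time: Beaumont 2/7 = 28.6%, Park 65/172 = 37.8% → Park
Regular time: Beaumont 144/245 = 58.8%, Park 14/19 = 73.7% → Park
Overall: Beaumont 146/252 = 57.9%, Park 79/191 = 41.4% → Beaumont
Park wins each game group but Beaumont wins overall — the comparison reverses. Park's attempts skew toward clutch time, which has a lower base rate.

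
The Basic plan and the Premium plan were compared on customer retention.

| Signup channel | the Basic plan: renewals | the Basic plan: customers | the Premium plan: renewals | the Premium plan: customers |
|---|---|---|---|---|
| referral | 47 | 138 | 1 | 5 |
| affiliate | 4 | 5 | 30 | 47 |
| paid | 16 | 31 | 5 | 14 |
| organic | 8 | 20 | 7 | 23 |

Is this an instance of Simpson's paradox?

Yes

Referral: the Basic plan 47/138 = 34.1%, the Premium plan 1/5 = 20.0% → the Basic plan
Affiliate: the Basic plan 4/5 = 80.0%, the Premium plan 30/47 = 63.8% → the Basic plan
Paid: the Basic plan 16/31 = 51.6%, the Premium plan 5/14 = 35.7% → the Basic plan
Organic: the Basic plan 8/20 = 40.0%, the Premium plan 7/23 = 30.4% → the Basic plan
Overall: the Basic plan 75/194 = 38.7%, the Premium plan 43/89 = 48.3% → the Premium plan
The Basic plan wins each signup group but the Premium plan wins overall — the comparison reverses. The Basic plan's customers skew toward referral, which has a lower base rate.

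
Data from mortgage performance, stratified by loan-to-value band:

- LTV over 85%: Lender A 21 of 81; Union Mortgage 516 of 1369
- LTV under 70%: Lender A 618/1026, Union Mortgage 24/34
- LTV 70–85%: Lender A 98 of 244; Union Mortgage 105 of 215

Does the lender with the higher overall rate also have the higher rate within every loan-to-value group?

No

LTV over 85%: Lender A 21/81 = 25.9%, Union Mortgage 516/1369 = 37.7% → Union Mortgage
LTV under 70%: Lender A 618/1026 = 60.2%, Union Mortgage 24/34 = 70.6% → Union Mortgage
LTV 70–85%: Lender A 98/244 = 40.2%, Union Mortgage 105/215 = 48.8% → Union Mortgage
Overall: Lender A 737/1351 = 54.6%, Union Mortgage 645/1618 = 39.9% → Lender A
Union Mortgage wins each loan-to-value group but Lender A wins overall — the comparison reverses. Union Mortgage's loans skew toward LTV over 85%, which has a lower base rate.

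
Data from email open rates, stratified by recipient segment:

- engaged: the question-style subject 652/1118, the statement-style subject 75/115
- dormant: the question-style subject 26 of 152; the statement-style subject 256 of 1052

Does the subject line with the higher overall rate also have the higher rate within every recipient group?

No

Engaged: the question-style subject 652/1118 = 58.3%, the statement-style subject 75/115 = 65.2% → the statement-style subject
Dormant: the question-style subject 26/152 = 17.1%, the statement-style subject 256/1052 = 24.3% → the statement-style subject
Overall: the question-style subject 678/1270 = 53.4%, the statement-style subject 331/1167 = 28.4% → the question-style subject
The statement-style subject wins each recipient group but the question-style subject wins overall — the comparison reverses. The statement-style subject's sends skew toward dormant, which has a lower base rate.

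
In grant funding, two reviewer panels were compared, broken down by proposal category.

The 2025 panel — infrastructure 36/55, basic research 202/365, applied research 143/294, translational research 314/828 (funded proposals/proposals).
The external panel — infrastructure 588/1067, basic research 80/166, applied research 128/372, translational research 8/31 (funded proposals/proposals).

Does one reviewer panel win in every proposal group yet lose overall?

Infrastructure: the 2025 panel 36/55 = 65.5%, the external panel 588/1067 = 55.1% → the 2025 panel
Basic research: the 2025 panel 202/365 = 55.3%, the external panel 80/166 = 48.2% → the 2025 panel
Applied research: the 2025 panel 143/294 = 48.6%, the external panel 128/372 = 34.4% → the 2025 panel
Translational research: the 2025 panel 314/828 = 37.9%, the external panel 8/31 = 25.8% → the 2025 panel
Overall: the 2025 panel 695/1542 = 45.1%, the external panel 804/1636 = 49.1% → the external panel
The 2025 panel wins each proposal group but the external panel wins overall — the comparison reverses. The 2025 panel's proposals skew toward translational research, which has a lower base rate.

Yes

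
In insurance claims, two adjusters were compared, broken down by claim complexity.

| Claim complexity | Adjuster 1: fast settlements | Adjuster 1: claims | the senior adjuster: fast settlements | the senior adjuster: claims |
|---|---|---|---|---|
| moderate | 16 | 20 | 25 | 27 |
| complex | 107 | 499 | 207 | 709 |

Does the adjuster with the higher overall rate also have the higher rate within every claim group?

Moderate: Adjuster 1 16/20 = 80.0%, the senior adjuster 25/27 = 92.6% → the senior adjuster
Complex: Adjuster 1 107/499 = 21.4%, the senior adjuster 207/709 = 29.2% → the senior adjuster
Overall: Adjuster 1 123/519 = 23.7%, the senior adjuster 232/736 = 31.5% → the senior adjuster
The senior adjuster wins overall and in every claim group — no reversal.

Yes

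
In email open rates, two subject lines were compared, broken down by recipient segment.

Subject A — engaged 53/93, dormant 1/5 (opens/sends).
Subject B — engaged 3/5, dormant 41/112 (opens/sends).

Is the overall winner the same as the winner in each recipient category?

Engaged: Subject A 53/93 = 57.0%, Subject B 3/5 = 60.0% → Subject B
Dormant: Subject A 1/5 = 20.0%, Subject B 41/112 = 36.6% → Subject B
Overall: Subject A 54/98 = 55.1%, Subject B 44/117 = 37.6% → Subject A
Subject B wins each recipient group but Subject A wins overall — the comparison reverses. Subject B's sends skew toward dormant, which has a lower base rate.

No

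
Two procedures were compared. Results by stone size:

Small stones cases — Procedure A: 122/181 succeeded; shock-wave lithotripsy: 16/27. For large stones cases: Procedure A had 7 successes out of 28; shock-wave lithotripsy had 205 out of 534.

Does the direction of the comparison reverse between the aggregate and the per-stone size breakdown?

Small stones: Procedure A 122/181 = 67.4%, shock-wave lithotripsy 16/27 = 59.3% → Procedure A
Large stones: Procedure A 7/28 = 25.0%, shock-wave lithotripsy 205/534 = 38.4% → shock-wave lithotripsy
Overall: Procedure A 129/209 = 61.7%, shock-wave lithotripsy 221/561 = 39.4% → Procedure A
Neither sweeps: Procedure A wins 1 of 2 groups, shock-wave lithotripsy wins 1. Procedure A wins overall but not every group — no Simpson reversal.

No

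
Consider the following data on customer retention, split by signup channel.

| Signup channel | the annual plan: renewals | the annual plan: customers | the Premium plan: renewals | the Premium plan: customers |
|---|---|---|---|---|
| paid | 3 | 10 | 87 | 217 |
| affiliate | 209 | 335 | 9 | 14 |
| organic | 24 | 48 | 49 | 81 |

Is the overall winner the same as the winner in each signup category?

Paid: the annual plan 3/10 = 30.0%, the Premium plan 87/217 = 40.1% → the Premium plan
Affiliate: the annual plan 209/335 = 62.4%, the Premium plan 9/14 = 64.3% → the Premium plan
Organic: the annual plan 24/48 = 50.0%, the Premium plan 49/81 = 60.5% → the Premium plan
Overall: the annual plan 236/393 = 60.1%, the Premium plan 145/312 = 46.5% → the annual plan
The Premium plan wins each signup group but the annual plan wins overall — the comparison reverses. The Premium plan's customers skew toward paid, which has a lower base rate.

No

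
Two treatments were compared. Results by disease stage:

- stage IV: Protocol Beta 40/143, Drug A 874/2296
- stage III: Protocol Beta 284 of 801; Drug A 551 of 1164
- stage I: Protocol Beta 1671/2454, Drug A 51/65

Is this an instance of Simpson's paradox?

Yes

Stage IV: Protocol Beta 40/143 = 28.0%, Drug A 874/2296 = 38.1% → Drug A
Stage III: Protocol Beta 284/801 = 35.5%, Drug A 551/1164 = 47.3% → Drug A
Stage I: Protocol Beta 1671/2454 = 68.1%, Drug A 51/65 = 78.5% → Drug A
Overall: Protocol Beta 1995/3398 = 58.7%, Drug A 1476/3525 = 41.9% → Protocol Beta
Drug A wins each disease group but Protocol Beta wins overall — the comparison reverses. Drug A's patients skew toward stage IV, which has a lower base rate.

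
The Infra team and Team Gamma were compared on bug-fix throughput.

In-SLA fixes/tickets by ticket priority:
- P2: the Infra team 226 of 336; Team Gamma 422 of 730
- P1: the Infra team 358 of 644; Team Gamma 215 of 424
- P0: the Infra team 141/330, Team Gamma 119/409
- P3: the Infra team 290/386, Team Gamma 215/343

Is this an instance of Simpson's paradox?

P2: the Infra team 226/336 = 67.3%, Team Gamma 422/730 = 57.8% → the Infra team
P1: the Infra team 358/644 = 55.6%, Team Gamma 215/424 = 50.7% → the Infra team
P0: the Infra team 141/330 = 42.7%, Team Gamma 119/409 = 29.1% → the Infra team
P3: the Infra team 290/386 = 75.1%, Team Gamma 215/343 = 62.7% → the Infra team
Overall: the Infra team 1015/1696 = 59.8%, Team Gamma 971/1906 = 50.9% → the Infra team
The Infra team wins overall and in every ticket group — no reversal.

No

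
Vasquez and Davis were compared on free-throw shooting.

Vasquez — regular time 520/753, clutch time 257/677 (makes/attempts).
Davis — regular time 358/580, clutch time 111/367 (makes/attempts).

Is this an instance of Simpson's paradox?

Regular time: Vasquez 520/753 = 69.1%, Davis 358/580 = 61.7% → Vasquez
Clutch time: Vasquez 257/677 = 38.0%, Davis 111/367 = 30.2% → Vasquez
Overall: Vasquez 777/1430 = 54.3%, Davis 469/947 = 49.5% → Vasquez
Vasquez wins overall and in every game group — no reversal.

No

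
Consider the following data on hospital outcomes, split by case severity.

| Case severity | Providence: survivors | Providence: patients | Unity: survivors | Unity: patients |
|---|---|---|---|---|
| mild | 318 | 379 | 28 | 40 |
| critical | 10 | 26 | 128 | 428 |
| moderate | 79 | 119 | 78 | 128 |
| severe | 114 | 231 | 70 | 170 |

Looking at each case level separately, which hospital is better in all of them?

Mild: Providence 318/379 = 83.9%, Unity 28/40 = 70.0% → Providence
Critical: Providence 10/26 = 38.5%, Unity 128/428 = 29.9% → Providence
Moderate: Providence 79/119 = 66.4%, Unity 78/128 = 60.9% → Providence
Severe: Providence 114/231 = 49.4%, Unity 70/170 = 41.2% → Providence
Providence has the higher rate in all 4 groups.

Providence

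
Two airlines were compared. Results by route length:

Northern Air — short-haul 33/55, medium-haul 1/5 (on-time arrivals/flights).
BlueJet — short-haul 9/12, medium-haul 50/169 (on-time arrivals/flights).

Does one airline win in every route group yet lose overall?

Short-haul: Northern Air 33/55 = 60.0%, BlueJet 9/12 = 75.0% → BlueJet
Medium-haul: Northern Air 1/5 = 20.0%, BlueJet 50/169 = 29.6% → BlueJet
Overall: Northern Air 34/60 = 56.7%, BlueJet 59/181 = 32.6% → Northern Air
BlueJet wins each route group but Northern Air wins overall — the comparison reverses. BlueJet's flights skew toward medium-haul, which has a lower base rate.

Yes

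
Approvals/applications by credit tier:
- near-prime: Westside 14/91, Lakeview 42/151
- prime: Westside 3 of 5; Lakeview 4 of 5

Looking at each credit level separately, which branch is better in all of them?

Lakeview

Near-prime: Westside 14/91 = 15.4%, Lakeview 42/151 = 27.8% → Lakeview
Prime: Westside 3/5 = 60.0%, Lakeview 4/5 = 80.0% → Lakeview
Lakeview has the higher rate in both groups.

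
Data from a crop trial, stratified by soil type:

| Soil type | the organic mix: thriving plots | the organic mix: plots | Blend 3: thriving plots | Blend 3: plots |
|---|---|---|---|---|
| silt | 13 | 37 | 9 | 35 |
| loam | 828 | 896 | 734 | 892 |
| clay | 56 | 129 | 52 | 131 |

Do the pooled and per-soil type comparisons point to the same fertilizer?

Yes

Silt: the organic mix 13/37 = 35.1%, Blend 3 9/35 = 25.7% → the organic mix
Loam: the organic mix 828/896 = 92.4%, Blend 3 734/892 = 82.3% → the organic mix
Clay: the organic mix 56/129 = 43.4%, Blend 3 52/131 = 39.7% → the organic mix
Overall: the organic mix 897/1062 = 84.5%, Blend 3 795/1058 = 75.1% → the organic mix
The organic mix wins overall and in every soil group — no reversal.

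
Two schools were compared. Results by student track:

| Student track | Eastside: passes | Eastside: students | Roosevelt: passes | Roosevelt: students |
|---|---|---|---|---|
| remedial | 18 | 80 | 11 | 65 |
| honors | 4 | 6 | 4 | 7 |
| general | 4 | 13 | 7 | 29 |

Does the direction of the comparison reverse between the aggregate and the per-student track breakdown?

Remedial: Eastside 18/80 = 22.5%, Roosevelt 11/65 = 16.9% → Eastside
Honors: Eastside 4/6 = 66.7%, Roosevelt 4/7 = 57.1% → Eastside
General: Eastside 4/13 = 30.8%, Roosevelt 7/29 = 24.1% → Eastside
Overall: Eastside 26/99 = 26.3%, Roosevelt 22/101 = 21.8% → Eastside
Eastside wins overall and in every student group — no reversal.

No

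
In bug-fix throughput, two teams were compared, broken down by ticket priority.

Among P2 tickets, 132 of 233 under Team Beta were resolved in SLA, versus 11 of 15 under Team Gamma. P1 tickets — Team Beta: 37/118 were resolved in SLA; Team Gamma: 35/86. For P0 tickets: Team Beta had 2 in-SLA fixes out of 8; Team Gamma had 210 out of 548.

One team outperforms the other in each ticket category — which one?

P2: Team Beta 132/233 = 56.7%, Team Gamma 11/15 = 73.3% → Team Gamma
P1: Team Beta 37/118 = 31.4%, Team Gamma 35/86 = 40.7% → Team Gamma
P0: Team Beta 2/8 = 25.0%, Team Gamma 210/548 = 38.3% → Team Gamma
Team Gamma has the higher rate in all 3 groups.

Team Gamma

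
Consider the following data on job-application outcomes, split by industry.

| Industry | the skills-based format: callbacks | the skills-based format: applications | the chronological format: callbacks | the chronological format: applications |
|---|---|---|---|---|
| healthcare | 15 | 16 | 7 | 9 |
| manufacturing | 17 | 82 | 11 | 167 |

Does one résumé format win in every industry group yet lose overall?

Healthcare: the skills-based format 15/16 = 93.8%, the chronological format 7/9 = 77.8% → the skills-based format
Manufacturing: the skills-based format 17/82 = 20.7%, the chronological format 11/167 = 6.6% → the skills-based format
Overall: the skills-based format 32/98 = 32.7%, the chronological format 18/176 = 10.2% → the skills-based format
The skills-based format wins overall and in every industry group — no reversal.

No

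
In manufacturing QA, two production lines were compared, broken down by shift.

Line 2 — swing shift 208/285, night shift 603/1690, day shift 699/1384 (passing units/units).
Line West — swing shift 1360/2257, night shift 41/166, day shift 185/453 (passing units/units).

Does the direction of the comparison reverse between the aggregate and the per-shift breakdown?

Yes

Swing shift: Line 2 208/285 = 73.0%, Line West 1360/2257 = 60.3% → Line 2
Night shift: Line 2 603/1690 = 35.7%, Line West 41/166 = 24.7% → Line 2
Day shift: Line 2 699/1384 = 50.5%, Line West 185/453 = 40.8% → Line 2
Overall: Line 2 1510/3359 = 45.0%, Line West 1586/2876 = 55.1% → Line West
Line 2 wins each shift group but Line West wins overall — the comparison reverses. Line 2's units skew toward night shift, which has a lower base rate.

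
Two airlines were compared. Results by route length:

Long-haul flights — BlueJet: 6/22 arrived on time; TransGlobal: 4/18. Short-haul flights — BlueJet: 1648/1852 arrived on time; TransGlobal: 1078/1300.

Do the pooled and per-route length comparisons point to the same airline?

Yes

Long-haul: BlueJet 6/22 = 27.3%, TransGlobal 4/18 = 22.2% → BlueJet
Short-haul: BlueJet 1648/1852 = 89.0%, TransGlobal 1078/1300 = 82.9% → BlueJet
Overall: BlueJet 1654/1874 = 88.3%, TransGlobal 1082/1318 = 82.1% → BlueJet
BlueJet wins overall and in every route group — no reversal.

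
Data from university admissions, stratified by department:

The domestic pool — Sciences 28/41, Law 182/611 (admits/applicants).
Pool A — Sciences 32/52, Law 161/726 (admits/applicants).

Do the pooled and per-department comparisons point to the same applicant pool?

Yes

Sciences: the domestic pool 28/41 = 68.3%, Pool A 32/52 = 61.5% → the domestic pool
Law: the domestic pool 182/611 = 29.8%, Pool A 161/726 = 22.2% → the domestic pool
Overall: the domestic pool 210/652 = 32.2%, Pool A 193/778 = 24.8% → the domestic pool
The domestic pool wins overall and in every department group — no reversal.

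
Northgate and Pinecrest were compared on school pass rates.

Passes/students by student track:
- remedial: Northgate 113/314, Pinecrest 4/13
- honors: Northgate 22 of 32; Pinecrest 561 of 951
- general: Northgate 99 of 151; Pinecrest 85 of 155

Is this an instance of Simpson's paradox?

Yes

Remedial: Northgate 113/314 = 36.0%, Pinecrest 4/13 = 30.8% → Northgate
Honors: Northgate 22/32 = 68.8%, Pinecrest 561/951 = 59.0% → Northgate
General: Northgate 99/151 = 65.6%, Pinecrest 85/155 = 54.8% → Northgate
Overall: Northgate 234/497 = 47.1%, Pinecrest 650/1119 = 58.1% → Pinecrest
Northgate wins each student group but Pinecrest wins overall — the comparison reverses. Northgate's students skew toward remedial, which has a lower base rate.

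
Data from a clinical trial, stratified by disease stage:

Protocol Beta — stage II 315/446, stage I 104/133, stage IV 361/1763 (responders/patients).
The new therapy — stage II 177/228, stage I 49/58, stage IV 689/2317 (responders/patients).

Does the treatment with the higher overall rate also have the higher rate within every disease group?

Stage II: Protocol Beta 315/446 = 70.6%, the new therapy 177/228 = 77.6% → the new therapy
Stage I: Protocol Beta 104/133 = 78.2%, the new therapy 49/58 = 84.5% → the new therapy
Stage IV: Protocol Beta 361/1763 = 20.5%, the new therapy 689/2317 = 29.7% → the new therapy
Overall: Protocol Beta 780/2342 = 33.3%, the new therapy 915/2603 = 35.2% → the new therapy
The new therapy wins overall and in every disease group — no reversal.

Yes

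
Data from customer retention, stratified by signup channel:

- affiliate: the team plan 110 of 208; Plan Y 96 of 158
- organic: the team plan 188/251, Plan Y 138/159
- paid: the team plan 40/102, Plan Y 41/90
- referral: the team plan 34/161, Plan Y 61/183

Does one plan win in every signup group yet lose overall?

No

Affiliate: the team plan 110/208 = 52.9%, Plan Y 96/158 = 60.8% → Plan Y
Organic: the team plan 188/251 = 74.9%, Plan Y 138/159 = 86.8% → Plan Y
Paid: the team plan 40/102 = 39.2%, Plan Y 41/90 = 45.6% → Plan Y
Referral: the team plan 34/161 = 21.1%, Plan Y 61/183 = 33.3% → Plan Y
Overall: the team plan 372/722 = 51.5%, Plan Y 336/590 = 56.9% → Plan Y
Plan Y wins overall and in every signup group — no reversal.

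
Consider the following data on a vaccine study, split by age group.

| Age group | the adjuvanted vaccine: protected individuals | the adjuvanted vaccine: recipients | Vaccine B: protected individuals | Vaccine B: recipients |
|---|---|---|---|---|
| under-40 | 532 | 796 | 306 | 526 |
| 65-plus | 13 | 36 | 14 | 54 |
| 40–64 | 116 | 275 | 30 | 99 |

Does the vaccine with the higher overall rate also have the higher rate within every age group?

Under-40: the adjuvanted vaccine 532/796 = 66.8%, Vaccine B 306/526 = 58.2% → the adjuvanted vaccine
65-plus: the adjuvanted vaccine 13/36 = 36.1%, Vaccine B 14/54 = 25.9% → the adjuvanted vaccine
40–64: the adjuvanted vaccine 116/275 = 42.2%, Vaccine B 30/99 = 30.3% → the adjuvanted vaccine
Overall: the adjuvanted vaccine 661/1107 = 59.7%, Vaccine B 350/679 = 51.5% → the adjuvanted vaccine
The adjuvanted vaccine wins overall and in every age group — no reversal.

Yes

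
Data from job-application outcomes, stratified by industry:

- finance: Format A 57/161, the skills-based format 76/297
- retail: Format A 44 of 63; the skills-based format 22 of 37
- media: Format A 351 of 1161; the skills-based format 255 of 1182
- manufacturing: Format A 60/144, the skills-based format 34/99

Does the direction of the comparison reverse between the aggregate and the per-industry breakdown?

Finance: Format A 57/161 = 35.4%, the skills-based format 76/297 = 25.6% → Format A
Retail: Format A 44/63 = 69.8%, the skills-based format 22/37 = 59.5% → Format A
Media: Format A 351/1161 = 30.2%, the skills-based format 255/1182 = 21.6% → Format A
Manufacturing: Format A 60/144 = 41.7%, the skills-based format 34/99 = 34.3% → Format A
Overall: Format A 512/1529 = 33.5%, the skills-based format 387/1615 = 24.0% → Format A
Format A wins overall and in every industry group — no reversal.

No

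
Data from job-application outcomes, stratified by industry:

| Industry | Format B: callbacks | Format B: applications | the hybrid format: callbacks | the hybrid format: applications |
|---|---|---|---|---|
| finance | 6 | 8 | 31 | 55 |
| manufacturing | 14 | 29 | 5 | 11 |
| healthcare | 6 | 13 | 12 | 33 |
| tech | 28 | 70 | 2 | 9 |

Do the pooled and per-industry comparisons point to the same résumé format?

No

Finance: Format B 6/8 = 75.0%, the hybrid format 31/55 = 56.4% → Format B
Manufacturing: Format B 14/29 = 48.3%, the hybrid format 5/11 = 45.5% → Format B
Healthcare: Format B 6/13 = 46.2%, the hybrid format 12/33 = 36.4% → Format B
Tech: Format B 28/70 = 40.0%, the hybrid format 2/9 = 22.2% → Format B
Overall: Format B 54/120 = 45.0%, the hybrid format 50/108 = 46.3% → the hybrid format
Format B wins each industry group but the hybrid format wins overall — the comparison reverses. Format B's applications skew toward tech, which has a lower base rate.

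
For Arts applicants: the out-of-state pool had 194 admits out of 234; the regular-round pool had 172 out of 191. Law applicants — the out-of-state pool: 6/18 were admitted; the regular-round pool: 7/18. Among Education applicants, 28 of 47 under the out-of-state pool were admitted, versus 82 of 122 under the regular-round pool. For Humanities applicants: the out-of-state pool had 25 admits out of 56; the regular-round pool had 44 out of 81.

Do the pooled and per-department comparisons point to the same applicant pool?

Arts: the out-of-state pool 194/234 = 82.9%, the regular-round pool 172/191 = 90.1% → the regular-round pool
Law: the out-of-state pool 6/18 = 33.3%, the regular-round pool 7/18 = 38.9% → the regular-round pool
Education: the out-of-state pool 28/47 = 59.6%, the regular-round pool 82/122 = 67.2% → the regular-round pool
Humanities: the out-of-state pool 25/56 = 44.6%, the regular-round pool 44/81 = 54.3% → the regular-round pool
Overall: the out-of-state pool 253/355 = 71.3%, the regular-round pool 305/412 = 74.0% → the regular-round pool
The regular-round pool wins overall and in every department group — no reversal.

Yes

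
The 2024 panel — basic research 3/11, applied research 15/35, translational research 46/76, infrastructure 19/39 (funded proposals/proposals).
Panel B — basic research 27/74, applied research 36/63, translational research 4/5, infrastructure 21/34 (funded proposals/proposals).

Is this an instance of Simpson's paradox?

Basic research: the 2024 panel 3/11 = 27.3%, Panel B 27/74 = 36.5% → Panel B
Applied research: the 2024 panel 15/35 = 42.9%, Panel B 36/63 = 57.1% → Panel B
Translational research: the 2024 panel 46/76 = 60.5%, Panel B 4/5 = 80.0% → Panel B
Infrastructure: the 2024 panel 19/39 = 48.7%, Panel B 21/34 = 61.8% → Panel B
Overall: the 2024 panel 83/161 = 51.6%, Panel B 88/176 = 50.0% → the 2024 panel
Panel B wins each proposal group but the 2024 panel wins overall — the comparison reverses. Panel B's proposals skew toward basic research, which has a lower base rate.

Yes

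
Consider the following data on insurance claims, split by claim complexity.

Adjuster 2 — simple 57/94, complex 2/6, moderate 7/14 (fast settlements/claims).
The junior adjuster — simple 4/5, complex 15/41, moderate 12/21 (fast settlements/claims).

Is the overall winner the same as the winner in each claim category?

Simple: Adjuster 2 57/94 = 60.6%, the junior adjuster 4/5 = 80.0% → the junior adjuster
Complex: Adjuster 2 2/6 = 33.3%, the junior adjuster 15/41 = 36.6% → the junior adjuster
Moderate: Adjuster 2 7/14 = 50.0%, the junior adjuster 12/21 = 57.1% → the junior adjuster
Overall: Adjuster 2 66/114 = 57.9%, the junior adjuster 31/67 = 46.3% → Adjuster 2
The junior adjuster wins each claim group but Adjuster 2 wins overall — the comparison reverses. The junior adjuster's claims skew toward complex, which has a lower base rate.

No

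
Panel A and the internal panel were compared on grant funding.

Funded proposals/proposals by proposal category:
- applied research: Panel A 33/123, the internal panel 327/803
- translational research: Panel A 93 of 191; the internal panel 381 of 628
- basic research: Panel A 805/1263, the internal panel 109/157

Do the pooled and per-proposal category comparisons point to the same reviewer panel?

Applied research: Panel A 33/123 = 26.8%, the internal panel 327/803 = 40.7% → the internal panel
Translational research: Panel A 93/191 = 48.7%, the internal panel 381/628 = 60.7% → the internal panel
Basic research: Panel A 805/1263 = 63.7%, the internal panel 109/157 = 69.4% → the internal panel
Overall: Panel A 931/1577 = 59.0%, the internal panel 817/1588 = 51.4% → Panel A
The internal panel wins each proposal group but Panel A wins overall — the comparison reverses. The internal panel's proposals skew toward applied research, which has a lower base rate.

No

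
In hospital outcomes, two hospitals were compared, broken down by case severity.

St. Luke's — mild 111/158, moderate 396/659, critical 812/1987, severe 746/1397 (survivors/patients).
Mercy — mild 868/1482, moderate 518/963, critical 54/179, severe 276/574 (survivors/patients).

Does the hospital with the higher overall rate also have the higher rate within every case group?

No

Mild: St. Luke's 111/158 = 70.3%, Mercy 868/1482 = 58.6% → St. Luke's
Moderate: St. Luke's 396/659 = 60.1%, Mercy 518/963 = 53.8% → St. Luke's
Critical: St. Luke's 812/1987 = 40.9%, Mercy 54/179 = 30.2% → St. Luke's
Severe: St. Luke's 746/1397 = 53.4%, Mercy 276/574 = 48.1% → St. Luke's
Overall: St. Luke's 2065/4201 = 49.2%, Mercy 1716/3198 = 53.7% → Mercy
St. Luke's wins each case group but Mercy wins overall — the comparison reverses. St. Luke's's patients skew toward critical, which has a lower base rate.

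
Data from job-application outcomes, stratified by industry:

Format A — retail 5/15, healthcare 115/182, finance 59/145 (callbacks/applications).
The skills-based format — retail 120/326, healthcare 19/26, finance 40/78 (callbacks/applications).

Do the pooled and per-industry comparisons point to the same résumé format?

No

Retail: Format A 5/15 = 33.3%, the skills-based format 120/326 = 36.8% → the skills-based format
Healthcare: Format A 115/182 = 63.2%, the skills-based format 19/26 = 73.1% → the skills-based format
Finance: Format A 59/145 = 40.7%, the skills-based format 40/78 = 51.3% → the skills-based format
Overall: Format A 179/342 = 52.3%, the skills-based format 179/430 = 41.6% → Format A
The skills-based format wins each industry group but Format A wins overall — the comparison reverses. The skills-based format's applications skew toward retail, which has a lower base rate.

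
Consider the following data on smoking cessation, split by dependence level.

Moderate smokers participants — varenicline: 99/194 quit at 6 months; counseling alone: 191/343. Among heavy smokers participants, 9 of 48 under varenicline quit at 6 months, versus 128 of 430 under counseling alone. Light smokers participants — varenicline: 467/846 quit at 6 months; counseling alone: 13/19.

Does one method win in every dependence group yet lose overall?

Moderate smokers: varenicline 99/194 = 51.0%, counseling alone 191/343 = 55.7% → counseling alone
Heavy smokers: varenicline 9/48 = 18.8%, counseling alone 128/430 = 29.8% → counseling alone
Light smokers: varenicline 467/846 = 55.2%, counseling alone 13/19 = 68.4% → counseling alone
Overall: varenicline 575/1088 = 52.8%, counseling alone 332/792 = 41.9% → varenicline
Counseling alone wins each dependence group but varenicline wins overall — the comparison reverses. Counseling alone's participants skew toward heavy smokers, which has a lower base rate.

Yes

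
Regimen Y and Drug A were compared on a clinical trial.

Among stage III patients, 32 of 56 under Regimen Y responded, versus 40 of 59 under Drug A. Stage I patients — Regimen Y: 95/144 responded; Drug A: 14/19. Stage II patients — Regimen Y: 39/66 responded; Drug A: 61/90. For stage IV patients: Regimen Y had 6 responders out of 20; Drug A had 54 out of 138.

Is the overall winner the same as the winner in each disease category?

Stage III: Regimen Y 32/56 = 57.1%, Drug A 40/59 = 67.8% → Drug A
Stage I: Regimen Y 95/144 = 66.0%, Drug A 14/19 = 73.7% → Drug A
Stage II: Regimen Y 39/66 = 59.1%, Drug A 61/90 = 67.8% → Drug A
Stage IV: Regimen Y 6/20 = 30.0%, Drug A 54/138 = 39.1% → Drug A
Overall: Regimen Y 172/286 = 60.1%, Drug A 169/306 = 55.2% → Regimen Y
Drug A wins each disease group but Regimen Y wins overall — the comparison reverses. Drug A's patients skew toward stage IV, which has a lower base rate.

No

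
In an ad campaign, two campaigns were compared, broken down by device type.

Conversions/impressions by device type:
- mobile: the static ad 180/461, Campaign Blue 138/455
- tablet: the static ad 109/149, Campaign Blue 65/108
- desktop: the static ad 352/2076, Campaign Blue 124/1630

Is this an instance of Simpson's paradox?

Mobile: the static ad 180/461 = 39.0%, Campaign Blue 138/455 = 30.3% → the static ad
Tablet: the static ad 109/149 = 73.2%, Campaign Blue 65/108 = 60.2% → the static ad
Desktop: the static ad 352/2076 = 17.0%, Campaign Blue 124/1630 = 7.6% → the static ad
Overall: the static ad 641/2686 = 23.9%, Campaign Blue 327/2193 = 14.9% → the static ad
The static ad wins overall and in every device group — no reversal.

No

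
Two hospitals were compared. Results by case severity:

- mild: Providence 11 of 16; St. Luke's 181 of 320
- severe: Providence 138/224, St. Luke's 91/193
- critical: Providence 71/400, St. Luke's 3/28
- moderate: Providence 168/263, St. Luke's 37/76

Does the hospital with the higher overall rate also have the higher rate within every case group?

No

Mild: Providence 11/16 = 68.8%, St. Luke's 181/320 = 56.6% → Providence
Severe: Providence 138/224 = 61.6%, St. Luke's 91/193 = 47.2% → Providence
Critical: Providence 71/400 = 17.8%, St. Luke's 3/28 = 10.7% → Providence
Moderate: Providence 168/263 = 63.9%, St. Luke's 37/76 = 48.7% → Providence
Overall: Providence 388/903 = 43.0%, St. Luke's 312/617 = 50.6% → St. Luke's
Providence wins each case group but St. Luke's wins overall — the comparison reverses. Providence's patients skew toward critical, which has a lower base rate.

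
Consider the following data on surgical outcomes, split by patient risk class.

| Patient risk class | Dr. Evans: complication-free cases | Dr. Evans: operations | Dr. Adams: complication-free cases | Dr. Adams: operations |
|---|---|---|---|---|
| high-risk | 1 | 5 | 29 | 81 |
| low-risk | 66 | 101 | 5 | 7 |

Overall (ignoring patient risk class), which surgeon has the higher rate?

High-risk: Dr. Evans 1/5 = 20.0%, Dr. Adams 29/81 = 35.8% → Dr. Adams
Low-risk: Dr. Evans 66/101 = 65.3%, Dr. Adams 5/7 = 71.4% → Dr. Adams
Overall: Dr. Evans 67/106 = 63.2%, Dr. Adams 34/88 = 38.6% → Dr. Evans
(Dr. Adams wins every patient risk group but Dr. Evans wins overall — Dr. Adams's operations skew toward the low-rate high-risk group.)

Dr. Evans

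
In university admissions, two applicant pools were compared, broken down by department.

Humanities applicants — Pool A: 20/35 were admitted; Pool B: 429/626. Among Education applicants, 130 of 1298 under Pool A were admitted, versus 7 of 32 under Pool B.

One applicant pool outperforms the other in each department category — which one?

Pool B

Humanities: Pool A 20/35 = 57.1%, Pool B 429/626 = 68.5% → Pool B
Education: Pool A 130/1298 = 10.0%, Pool B 7/32 = 21.9% → Pool B
Pool B has the higher rate in both groups.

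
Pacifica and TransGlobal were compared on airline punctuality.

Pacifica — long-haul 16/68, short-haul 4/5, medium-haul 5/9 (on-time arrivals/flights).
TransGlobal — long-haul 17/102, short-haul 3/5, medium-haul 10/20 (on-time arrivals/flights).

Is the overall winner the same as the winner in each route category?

Long-haul: Pacifica 16/68 = 23.5%, TransGlobal 17/102 = 16.7% → Pacifica
Short-haul: Pacifica 4/5 = 80.0%, TransGlobal 3/5 = 60.0% → Pacifica
Medium-haul: Pacifica 5/9 = 55.6%, TransGlobal 10/20 = 50.0% → Pacifica
Overall: Pacifica 25/82 = 30.5%, TransGlobal 30/127 = 23.6% → Pacifica
Pacifica wins overall and in every route group — no reversal.

Yes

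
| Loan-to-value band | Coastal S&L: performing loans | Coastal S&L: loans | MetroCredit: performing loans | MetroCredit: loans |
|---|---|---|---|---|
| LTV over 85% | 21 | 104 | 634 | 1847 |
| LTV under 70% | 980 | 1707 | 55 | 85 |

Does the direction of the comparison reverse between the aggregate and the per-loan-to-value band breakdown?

Yes

LTV over 85%: Coastal S&L 21/104 = 20.2%, MetroCredit 634/1847 = 34.3% → MetroCredit
LTV under 70%: Coastal S&L 980/1707 = 57.4%, MetroCredit 55/85 = 64.7% → MetroCredit
Overall: Coastal S&L 1001/1811 = 55.3%, MetroCredit 689/1932 = 35.7% → Coastal S&L
MetroCredit wins each loan-to-value group but Coastal S&L wins overall — the comparison reverses. MetroCredit's loans skew toward LTV over 85%, which has a lower base rate.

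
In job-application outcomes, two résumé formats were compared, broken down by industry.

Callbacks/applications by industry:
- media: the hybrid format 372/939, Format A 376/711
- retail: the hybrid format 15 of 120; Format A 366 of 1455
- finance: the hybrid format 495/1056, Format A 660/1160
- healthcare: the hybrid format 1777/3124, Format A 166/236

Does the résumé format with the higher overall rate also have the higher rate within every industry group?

Media: the hybrid format 372/939 = 39.6%, Format A 376/711 = 52.9% → Format A
Retail: the hybrid format 15/120 = 12.5%, Format A 366/1455 = 25.2% → Format A
Finance: the hybrid format 495/1056 = 46.9%, Format A 660/1160 = 56.9% → Format A
Healthcare: the hybrid format 1777/3124 = 56.9%, Format A 166/236 = 70.3% → Format A
Overall: the hybrid format 2659/5239 = 50.8%, Format A 1568/3562 = 44.0% → the hybrid format
Format A wins each industry group but the hybrid format wins overall — the comparison reverses. Format A's applications skew toward retail, which has a lower base rate.

No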